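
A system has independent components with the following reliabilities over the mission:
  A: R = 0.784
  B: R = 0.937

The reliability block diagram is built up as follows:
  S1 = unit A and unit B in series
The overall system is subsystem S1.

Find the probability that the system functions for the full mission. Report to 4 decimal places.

Series (A and B): 0.784000 × 0.937000 = 0.7346

0.7346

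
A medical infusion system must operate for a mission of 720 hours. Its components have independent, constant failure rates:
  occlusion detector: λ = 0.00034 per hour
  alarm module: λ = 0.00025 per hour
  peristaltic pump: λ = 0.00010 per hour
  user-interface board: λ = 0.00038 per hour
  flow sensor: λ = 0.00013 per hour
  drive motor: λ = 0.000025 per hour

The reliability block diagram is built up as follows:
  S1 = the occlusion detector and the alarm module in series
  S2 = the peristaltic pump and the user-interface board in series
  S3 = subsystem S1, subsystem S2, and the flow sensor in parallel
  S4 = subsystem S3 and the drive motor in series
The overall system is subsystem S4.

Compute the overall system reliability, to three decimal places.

0.973

R(occlusion detector) = exp(−0.00034 × 720) = 0.78286
R(alarm module) = exp(−0.00025 × 720) = 0.83527
R(peristaltic pump) = exp(−0.00010 × 720) = 0.93053
R(user-interface board) = exp(−0.00038 × 720) = 0.76064
R(flow sensor) = exp(−0.00013 × 720) = 0.91065
R(drive motor) = exp(−0.000025 × 720) = 0.98216
Series (occlusion detector and alarm module): 0.78286 × 0.83527 = 0.65390
Series (peristaltic pump and user-interface board): 0.93053 × 0.76064 = 0.70780
Parallel ([0.65390], [0.70780], and flow sensor): 1 − (1 − 0.65390)(1 − 0.70780)(1 − 0.91065) = 0.99096
Series ([0.99096] and drive motor): 0.99096 × 0.98216 = 0.973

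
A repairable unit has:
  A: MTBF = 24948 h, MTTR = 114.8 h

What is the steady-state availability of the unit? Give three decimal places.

A(A) = MTBF/(MTBF+MTTR) = 24948/(24948+114.8) = 0.995

0.995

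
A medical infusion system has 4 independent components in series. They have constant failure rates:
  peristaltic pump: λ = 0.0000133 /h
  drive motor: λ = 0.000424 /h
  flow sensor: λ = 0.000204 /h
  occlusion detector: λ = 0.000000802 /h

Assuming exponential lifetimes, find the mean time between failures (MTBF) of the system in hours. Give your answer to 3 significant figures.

1560

Series of exponential components: λ_sys = Σ λ_i
λ_sys = 0.0000133 + 0.000424 + 0.000204 + 0.000000802 = 6.4210e-04 /h
MTBF = 1 / λ_sys = 1560 h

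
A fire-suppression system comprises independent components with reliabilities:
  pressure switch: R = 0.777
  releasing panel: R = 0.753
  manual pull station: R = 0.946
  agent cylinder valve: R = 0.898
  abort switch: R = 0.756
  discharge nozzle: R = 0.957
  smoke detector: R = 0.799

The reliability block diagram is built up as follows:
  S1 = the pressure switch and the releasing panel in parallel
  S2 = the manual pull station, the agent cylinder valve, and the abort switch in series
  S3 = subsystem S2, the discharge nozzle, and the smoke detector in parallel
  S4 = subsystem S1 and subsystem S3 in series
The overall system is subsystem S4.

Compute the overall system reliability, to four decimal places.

Parallel (pressure switch and releasing panel): 1 − (1 − 0.777000)(1 − 0.753000) = 0.944919
Series (manual pull station, agent cylinder valve, and abort switch): 0.946000 × 0.898000 × 0.756000 = 0.642228
Parallel ([0.642228], discharge nozzle, and smoke detector): 1 − (1 − 0.642228)(1 − 0.957000)(1 − 0.799000) = 0.996908
Series ([0.944919] and [0.996908]): 0.944919 × 0.996908 = 0.9420

0.9420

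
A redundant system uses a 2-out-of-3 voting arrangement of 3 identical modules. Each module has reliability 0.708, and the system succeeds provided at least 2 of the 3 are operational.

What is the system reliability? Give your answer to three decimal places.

0.794

R = Σ_{i=2}^{3} C(3,i) p^i (1−p)^{3−i} with p = 0.708
C(3,2)·0.708^2·0.292^1 = 0.43911
C(3,3)·0.708^3·0.292^0 = 0.35489
Sum = 0.794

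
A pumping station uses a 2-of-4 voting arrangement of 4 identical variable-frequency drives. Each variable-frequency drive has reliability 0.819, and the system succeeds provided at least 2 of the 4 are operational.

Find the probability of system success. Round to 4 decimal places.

0.9795

R = Σ_{i=2}^{4} C(4,i) p^i (1−p)^{4−i} with p = 0.819
C(4,2)·0.819^2·0.181^2 = 0.131849
C(4,3)·0.819^3·0.181^1 = 0.397732
C(4,4)·0.819^4·0.181^0 = 0.449920
Sum = 0.9795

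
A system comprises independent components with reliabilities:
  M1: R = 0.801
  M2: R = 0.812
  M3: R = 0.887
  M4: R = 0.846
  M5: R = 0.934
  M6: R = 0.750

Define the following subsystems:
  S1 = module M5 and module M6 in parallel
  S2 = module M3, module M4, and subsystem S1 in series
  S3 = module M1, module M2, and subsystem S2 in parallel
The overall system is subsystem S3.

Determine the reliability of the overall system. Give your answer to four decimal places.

Parallel (M5 and M6): 1 − (1 − 0.934000)(1 − 0.750000) = 0.983500
Series (M3, M4, and [0.983500]): 0.887000 × 0.846000 × 0.983500 = 0.738020
Parallel (M1, M2, and [0.738020]): 1 − (1 − 0.801000)(1 − 0.812000)(1 − 0.738020) = 0.9902

0.9902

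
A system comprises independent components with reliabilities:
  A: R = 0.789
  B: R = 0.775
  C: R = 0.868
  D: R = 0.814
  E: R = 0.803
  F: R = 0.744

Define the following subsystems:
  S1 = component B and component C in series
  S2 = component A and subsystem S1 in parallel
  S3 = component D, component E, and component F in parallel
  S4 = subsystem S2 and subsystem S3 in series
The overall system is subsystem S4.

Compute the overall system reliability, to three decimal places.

0.922

Series (B and C): 0.77500 × 0.86800 = 0.67270
Parallel (A and [0.67270]): 1 − (1 − 0.78900)(1 − 0.67270) = 0.93094
Parallel (D, E, and F): 1 − (1 − 0.81400)(1 − 0.80300)(1 − 0.74400) = 0.99062
Series ([0.93094] and [0.99062]): 0.93094 × 0.99062 = 0.922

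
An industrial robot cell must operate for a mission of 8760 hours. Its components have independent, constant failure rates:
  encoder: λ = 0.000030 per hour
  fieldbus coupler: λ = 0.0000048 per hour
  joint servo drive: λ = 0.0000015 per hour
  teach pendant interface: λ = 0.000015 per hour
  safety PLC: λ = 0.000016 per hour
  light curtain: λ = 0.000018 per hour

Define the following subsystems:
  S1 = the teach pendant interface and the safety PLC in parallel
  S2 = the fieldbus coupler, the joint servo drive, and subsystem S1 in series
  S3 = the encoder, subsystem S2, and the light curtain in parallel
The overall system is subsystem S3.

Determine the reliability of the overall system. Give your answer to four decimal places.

R(encoder) = exp(−0.000030 × 8760) = 0.768896
R(fieldbus coupler) = exp(−0.0000048 × 8760) = 0.958824
R(joint servo drive) = exp(−0.0000015 × 8760) = 0.986946
R(teach pendant interface) = exp(−0.000015 × 8760) = 0.876867
R(safety PLC) = exp(−0.000016 × 8760) = 0.869219
R(light curtain) = exp(−0.000018 × 8760) = 0.854123
Parallel (teach pendant interface and safety PLC): 1 − (1 − 0.876867)(1 − 0.869219) = 0.983897
Series (fieldbus coupler, joint servo drive, and [0.983897]): 0.958824 × 0.986946 × 0.983897 = 0.931069
Parallel (encoder, [0.931069], and light curtain): 1 − (1 − 0.768896)(1 − 0.931069)(1 − 0.854123) = 0.9977

0.9977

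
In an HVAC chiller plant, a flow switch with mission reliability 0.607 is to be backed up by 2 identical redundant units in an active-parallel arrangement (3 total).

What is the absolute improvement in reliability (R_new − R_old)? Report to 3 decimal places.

0.332

R_before = 0.607
R_after = 1 − (1 − 0.607)^3 = 0.939
ΔR = 0.939 − 0.607 = 0.332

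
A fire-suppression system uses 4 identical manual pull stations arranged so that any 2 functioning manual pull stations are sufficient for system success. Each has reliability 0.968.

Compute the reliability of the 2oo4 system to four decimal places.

R = Σ_{i=2}^{4} C(4,i) p^i (1−p)^{4−i} with p = 0.968
C(4,2)·0.968^2·0.032^2 = 0.005757
C(4,3)·0.968^3·0.032^1 = 0.116101
C(4,4)·0.968^4·0.032^0 = 0.878014
Sum = 0.9999

0.9999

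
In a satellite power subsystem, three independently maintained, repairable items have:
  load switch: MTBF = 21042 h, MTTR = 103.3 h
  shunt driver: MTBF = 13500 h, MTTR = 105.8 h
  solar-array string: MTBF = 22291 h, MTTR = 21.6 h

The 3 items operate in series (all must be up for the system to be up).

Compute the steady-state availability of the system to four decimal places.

0.9864

A(load switch) = MTBF/(MTBF+MTTR) = 21042/(21042+103.3) = 0.995115
A(shunt driver) = MTBF/(MTBF+MTTR) = 13500/(13500+105.8) = 0.992224
A(solar-array string) = MTBF/(MTBF+MTTR) = 22291/(22291+21.6) = 0.999032
Series availability: 0.995115 × 0.992224 × 0.999032 = 0.9864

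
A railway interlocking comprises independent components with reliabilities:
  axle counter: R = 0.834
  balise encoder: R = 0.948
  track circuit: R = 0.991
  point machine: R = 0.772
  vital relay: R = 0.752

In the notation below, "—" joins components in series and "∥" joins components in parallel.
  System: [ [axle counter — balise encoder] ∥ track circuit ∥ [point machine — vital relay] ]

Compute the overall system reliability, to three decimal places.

Series (axle counter and balise encoder): 0.83400 × 0.94800 = 0.79063
Series (point machine and vital relay): 0.77200 × 0.75200 = 0.58054
Parallel ([0.79063], track circuit, and [0.58054]): 1 − (1 − 0.79063)(1 − 0.99100)(1 − 0.58054) = 0.999

0.999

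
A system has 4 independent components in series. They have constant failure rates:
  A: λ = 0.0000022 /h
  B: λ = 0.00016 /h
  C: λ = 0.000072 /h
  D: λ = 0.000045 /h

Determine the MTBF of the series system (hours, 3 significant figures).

3580

Series of exponential components: λ_sys = Σ λ_i
λ_sys = 0.0000022 + 0.00016 + 0.000072 + 0.000045 = 2.7920e-04 /h
MTBF = 1 / λ_sys = 3580 h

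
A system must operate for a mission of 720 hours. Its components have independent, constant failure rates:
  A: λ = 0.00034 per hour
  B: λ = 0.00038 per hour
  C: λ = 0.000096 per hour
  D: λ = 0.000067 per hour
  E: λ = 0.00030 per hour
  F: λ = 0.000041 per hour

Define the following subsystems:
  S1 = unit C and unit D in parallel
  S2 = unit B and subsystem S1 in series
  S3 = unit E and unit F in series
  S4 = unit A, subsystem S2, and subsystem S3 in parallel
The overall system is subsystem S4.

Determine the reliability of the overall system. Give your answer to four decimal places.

R(A) = exp(−0.00034 × 720) = 0.782861
R(B) = exp(−0.00038 × 720) = 0.760636
R(C) = exp(−0.000096 × 720) = 0.933215
R(D) = exp(−0.000067 × 720) = 0.952905
R(E) = exp(−0.00030 × 720) = 0.805735
R(F) = exp(−0.000041 × 720) = 0.970911
Parallel (C and D): 1 − (1 − 0.933215)(1 − 0.952905) = 0.996855
Series (B and [0.996855]): 0.760636 × 0.996855 = 0.758244
Series (E and F): 0.805735 × 0.970911 = 0.782297
Parallel (A, [0.758244], and [0.782297]): 1 − (1 − 0.782861)(1 − 0.758244)(1 − 0.782297) = 0.9886

0.9886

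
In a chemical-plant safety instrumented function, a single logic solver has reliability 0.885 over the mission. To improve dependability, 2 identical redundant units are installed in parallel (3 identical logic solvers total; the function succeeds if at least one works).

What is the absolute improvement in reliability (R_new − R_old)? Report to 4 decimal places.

0.1135

R_before = 0.885
R_after = 1 − (1 − 0.885)^3 = 0.9985
ΔR = 0.9985 − 0.885 = 0.1135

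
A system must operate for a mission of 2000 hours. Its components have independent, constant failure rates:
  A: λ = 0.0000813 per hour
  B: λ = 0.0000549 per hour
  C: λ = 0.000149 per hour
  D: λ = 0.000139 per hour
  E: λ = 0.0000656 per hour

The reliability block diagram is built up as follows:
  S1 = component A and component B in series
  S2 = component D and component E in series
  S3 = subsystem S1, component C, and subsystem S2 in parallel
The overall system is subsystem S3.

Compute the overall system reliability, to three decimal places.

R(A) = exp(−0.0000813 × 2000) = 0.84993
R(B) = exp(−0.0000549 × 2000) = 0.89601
R(C) = exp(−0.000149 × 2000) = 0.74230
R(D) = exp(−0.000139 × 2000) = 0.75730
R(E) = exp(−0.0000656 × 2000) = 0.87704
Series (A and B): 0.84993 × 0.89601 = 0.76155
Series (D and E): 0.75730 × 0.87704 = 0.66418
Parallel ([0.76155], C, and [0.66418]): 1 − (1 − 0.76155)(1 − 0.74230)(1 − 0.66418) = 0.979

0.979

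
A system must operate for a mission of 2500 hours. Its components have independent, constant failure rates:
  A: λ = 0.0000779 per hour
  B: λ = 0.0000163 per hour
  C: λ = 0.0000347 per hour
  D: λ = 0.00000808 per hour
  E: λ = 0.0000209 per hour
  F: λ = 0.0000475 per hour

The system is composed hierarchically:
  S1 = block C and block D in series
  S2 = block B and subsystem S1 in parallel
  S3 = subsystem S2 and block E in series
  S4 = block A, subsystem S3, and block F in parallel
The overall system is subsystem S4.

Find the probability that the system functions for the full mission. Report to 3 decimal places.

R(A) = exp(−0.0000779 × 2500) = 0.82304
R(B) = exp(−0.0000163 × 2500) = 0.96007
R(C) = exp(−0.0000347 × 2500) = 0.91691
R(D) = exp(−0.00000808 × 2500) = 0.98000
R(E) = exp(−0.0000209 × 2500) = 0.94909
R(F) = exp(−0.0000475 × 2500) = 0.88803
Series (C and D): 0.91691 × 0.98000 = 0.89857
Parallel (B and [0.89857]): 1 − (1 − 0.96007)(1 − 0.89857) = 0.99595
Series ([0.99595] and E): 0.99595 × 0.94909 = 0.94525
Parallel (A, [0.94525], and F): 1 − (1 − 0.82304)(1 − 0.94525)(1 − 0.88803) = 0.999

0.999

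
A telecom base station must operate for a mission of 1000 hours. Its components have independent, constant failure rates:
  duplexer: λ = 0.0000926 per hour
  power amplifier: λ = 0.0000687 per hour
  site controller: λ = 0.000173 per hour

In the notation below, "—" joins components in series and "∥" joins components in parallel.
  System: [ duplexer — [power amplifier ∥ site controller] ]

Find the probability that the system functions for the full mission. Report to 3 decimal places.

R(duplexer) = exp(−0.0000926 × 1000) = 0.91156
R(power amplifier) = exp(−0.0000687 × 1000) = 0.93361
R(site controller) = exp(−0.000173 × 1000) = 0.84114
Parallel (power amplifier and site controller): 1 − (1 − 0.93361)(1 − 0.84114) = 0.98945
Series (duplexer and [0.98945]): 0.91156 × 0.98945 = 0.902

0.902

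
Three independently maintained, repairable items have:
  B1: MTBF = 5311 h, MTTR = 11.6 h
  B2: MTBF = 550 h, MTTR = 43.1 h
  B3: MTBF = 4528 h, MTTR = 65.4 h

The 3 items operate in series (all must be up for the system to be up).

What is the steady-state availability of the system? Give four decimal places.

0.9121

A(B1) = MTBF/(MTBF+MTTR) = 5311/(5311+11.6) = 0.997821
A(B2) = MTBF/(MTBF+MTTR) = 550/(550+43.1) = 0.927331
A(B3) = MTBF/(MTBF+MTTR) = 4528/(4528+65.4) = 0.985762
Series availability: 0.997821 × 0.927331 × 0.985762 = 0.9121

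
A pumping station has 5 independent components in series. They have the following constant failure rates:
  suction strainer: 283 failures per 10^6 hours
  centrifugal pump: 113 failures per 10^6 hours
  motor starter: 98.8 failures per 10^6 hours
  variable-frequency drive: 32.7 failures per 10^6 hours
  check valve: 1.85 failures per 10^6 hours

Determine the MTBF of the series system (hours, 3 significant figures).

1890

Series of exponential components: λ_sys = Σ λ_i
λ_sys = 0.000283 + 0.000113 + 0.0000988 + 0.0000327 + 0.00000185 = 5.2935e-04 /h
MTBF = 1 / λ_sys = 1890 h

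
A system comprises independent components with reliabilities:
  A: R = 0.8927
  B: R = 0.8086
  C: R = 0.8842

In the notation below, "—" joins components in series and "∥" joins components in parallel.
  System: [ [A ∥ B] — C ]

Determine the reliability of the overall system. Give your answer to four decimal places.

Parallel (A and B): 1 − (1 − 0.892700)(1 − 0.808600) = 0.979463
Series ([0.979463] and C): 0.979463 × 0.884200 = 0.8660

0.8660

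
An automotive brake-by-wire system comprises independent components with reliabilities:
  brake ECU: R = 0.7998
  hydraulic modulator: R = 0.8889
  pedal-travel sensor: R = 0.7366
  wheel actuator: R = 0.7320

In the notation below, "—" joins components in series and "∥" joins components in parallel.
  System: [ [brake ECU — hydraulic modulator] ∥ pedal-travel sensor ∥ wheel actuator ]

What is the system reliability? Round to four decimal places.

0.9796

Series (brake ECU and hydraulic modulator): 0.799800 × 0.888900 = 0.710942
Parallel ([0.710942], pedal-travel sensor, and wheel actuator): 1 − (1 − 0.710942)(1 − 0.736600)(1 − 0.732000) = 0.9796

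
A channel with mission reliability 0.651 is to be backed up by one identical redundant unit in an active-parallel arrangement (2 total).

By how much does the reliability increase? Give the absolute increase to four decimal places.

0.2272

R_before = 0.651
R_after = 1 − (1 − 0.651)^2 = 0.8782
ΔR = 0.8782 − 0.651 = 0.2272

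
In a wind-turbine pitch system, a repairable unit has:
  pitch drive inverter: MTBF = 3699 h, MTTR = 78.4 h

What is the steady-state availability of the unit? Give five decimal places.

A(pitch drive inverter) = MTBF/(MTBF+MTTR) = 3699/(3699+78.4) = 0.97924

0.97924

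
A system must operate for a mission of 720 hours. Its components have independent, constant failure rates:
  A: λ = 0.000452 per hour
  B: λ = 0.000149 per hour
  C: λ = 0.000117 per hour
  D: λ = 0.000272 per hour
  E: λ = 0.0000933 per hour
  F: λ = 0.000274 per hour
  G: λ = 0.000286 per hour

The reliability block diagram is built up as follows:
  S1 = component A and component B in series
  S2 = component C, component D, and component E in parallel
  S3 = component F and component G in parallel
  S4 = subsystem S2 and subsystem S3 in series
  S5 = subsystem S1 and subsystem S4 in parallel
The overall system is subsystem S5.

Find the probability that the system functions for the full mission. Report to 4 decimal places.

R(A) = exp(−0.000452 × 720) = 0.722210
R(B) = exp(−0.000149 × 720) = 0.898274
R(C) = exp(−0.000117 × 720) = 0.919211
R(D) = exp(−0.000272 × 720) = 0.822144
R(E) = exp(−0.0000933 × 720) = 0.935031
R(F) = exp(−0.000274 × 720) = 0.820961
R(G) = exp(−0.000286 × 720) = 0.813898
Series (A and B): 0.722210 × 0.898274 = 0.648742
Parallel (C, D, and E): 1 − (1 − 0.919211)(1 − 0.822144)(1 − 0.935031) = 0.999066
Parallel (F and G): 1 − (1 − 0.820961)(1 − 0.813898) = 0.966680
Series ([0.999066] and [0.966680]): 0.999066 × 0.966680 = 0.965777
Parallel ([0.648742] and [0.965777]): 1 − (1 − 0.648742)(1 − 0.965777) = 0.9880

0.9880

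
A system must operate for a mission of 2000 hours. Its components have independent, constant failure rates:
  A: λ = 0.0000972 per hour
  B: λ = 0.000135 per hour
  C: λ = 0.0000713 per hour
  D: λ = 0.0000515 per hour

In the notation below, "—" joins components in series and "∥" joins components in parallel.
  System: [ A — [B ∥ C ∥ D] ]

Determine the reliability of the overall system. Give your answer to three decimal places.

0.821

R(A) = exp(−0.0000972 × 2000) = 0.82333
R(B) = exp(−0.000135 × 2000) = 0.76338
R(C) = exp(−0.0000713 × 2000) = 0.86710
R(D) = exp(−0.0000515 × 2000) = 0.90213
Parallel (B, C, and D): 1 − (1 − 0.76338)(1 − 0.86710)(1 − 0.90213) = 0.99692
Series (A and [0.99692]): 0.82333 × 0.99692 = 0.821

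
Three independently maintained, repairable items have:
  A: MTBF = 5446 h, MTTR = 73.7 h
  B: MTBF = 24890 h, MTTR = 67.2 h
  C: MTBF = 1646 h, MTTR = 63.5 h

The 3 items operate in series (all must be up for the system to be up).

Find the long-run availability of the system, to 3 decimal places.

0.947

A(A) = MTBF/(MTBF+MTTR) = 5446/(5446+73.7) = 0.986648
A(B) = MTBF/(MTBF+MTTR) = 24890/(24890+67.2) = 0.997307
A(C) = MTBF/(MTBF+MTTR) = 1646/(1646+63.5) = 0.962855
Series availability: 0.986648 × 0.997307 × 0.962855 = 0.947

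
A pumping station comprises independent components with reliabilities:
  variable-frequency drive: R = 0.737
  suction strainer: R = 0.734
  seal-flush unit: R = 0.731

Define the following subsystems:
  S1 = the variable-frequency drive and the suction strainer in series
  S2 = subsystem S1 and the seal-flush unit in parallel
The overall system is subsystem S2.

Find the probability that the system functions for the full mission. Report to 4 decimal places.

0.8765

Series (variable-frequency drive and suction strainer): 0.737000 × 0.734000 = 0.540958
Parallel ([0.540958] and seal-flush unit): 1 − (1 − 0.540958)(1 − 0.731000) = 0.8765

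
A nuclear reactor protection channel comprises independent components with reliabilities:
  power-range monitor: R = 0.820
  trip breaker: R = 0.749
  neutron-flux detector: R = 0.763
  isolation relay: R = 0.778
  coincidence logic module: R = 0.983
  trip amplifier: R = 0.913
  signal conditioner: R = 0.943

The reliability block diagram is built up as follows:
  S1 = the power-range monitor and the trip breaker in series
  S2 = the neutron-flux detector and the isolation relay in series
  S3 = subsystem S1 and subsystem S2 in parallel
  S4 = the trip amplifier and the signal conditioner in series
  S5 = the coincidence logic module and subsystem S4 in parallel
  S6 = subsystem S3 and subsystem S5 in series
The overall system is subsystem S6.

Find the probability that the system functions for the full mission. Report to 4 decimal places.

Series (power-range monitor and trip breaker): 0.820000 × 0.749000 = 0.614180
Series (neutron-flux detector and isolation relay): 0.763000 × 0.778000 = 0.593614
Parallel ([0.614180] and [0.593614]): 1 − (1 − 0.614180)(1 − 0.593614) = 0.843208
Series (trip amplifier and signal conditioner): 0.913000 × 0.943000 = 0.860959
Parallel (coincidence logic module and [0.860959]): 1 − (1 − 0.983000)(1 − 0.860959) = 0.997636
Series ([0.843208] and [0.997636]): 0.843208 × 0.997636 = 0.8412

0.8412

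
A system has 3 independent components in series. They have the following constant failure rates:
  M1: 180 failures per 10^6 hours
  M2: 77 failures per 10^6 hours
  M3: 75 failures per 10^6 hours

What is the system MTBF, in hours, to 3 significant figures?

3010

Series of exponential components: λ_sys = Σ λ_i
λ_sys = 0.00018 + 0.000077 + 0.000075 = 3.3200e-04 /h
MTBF = 1 / λ_sys = 3010 h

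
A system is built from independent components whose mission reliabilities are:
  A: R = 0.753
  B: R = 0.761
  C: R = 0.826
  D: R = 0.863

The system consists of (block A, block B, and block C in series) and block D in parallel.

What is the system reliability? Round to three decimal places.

Series (A, B, and C): 0.75300 × 0.76100 × 0.82600 = 0.47333
Parallel ([0.47333] and D): 1 − (1 − 0.47333)(1 − 0.86300) = 0.928

0.928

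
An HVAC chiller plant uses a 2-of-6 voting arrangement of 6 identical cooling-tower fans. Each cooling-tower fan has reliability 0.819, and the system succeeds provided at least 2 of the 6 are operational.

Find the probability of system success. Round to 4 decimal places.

0.9990

R = Σ_{i=2}^{6} C(6,i) p^i (1−p)^{6−i} with p = 0.819
C(6,2)·0.819^2·0.181^4 = 0.010799
C(6,3)·0.819^3·0.181^3 = 0.065150
C(6,4)·0.819^4·0.181^2 = 0.221098
C(6,5)·0.819^5·0.181^1 = 0.400174
C(6,6)·0.819^6·0.181^0 = 0.301789
Sum = 0.9990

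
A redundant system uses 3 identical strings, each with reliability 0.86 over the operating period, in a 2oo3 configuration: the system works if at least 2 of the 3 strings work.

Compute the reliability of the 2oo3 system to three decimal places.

R = Σ_{i=2}^{3} C(3,i) p^i (1−p)^{3−i} with p = 0.86
C(3,2)·0.86^2·0.14^1 = 0.31063
C(3,3)·0.86^3·0.14^0 = 0.63606
Sum = 0.947

0.947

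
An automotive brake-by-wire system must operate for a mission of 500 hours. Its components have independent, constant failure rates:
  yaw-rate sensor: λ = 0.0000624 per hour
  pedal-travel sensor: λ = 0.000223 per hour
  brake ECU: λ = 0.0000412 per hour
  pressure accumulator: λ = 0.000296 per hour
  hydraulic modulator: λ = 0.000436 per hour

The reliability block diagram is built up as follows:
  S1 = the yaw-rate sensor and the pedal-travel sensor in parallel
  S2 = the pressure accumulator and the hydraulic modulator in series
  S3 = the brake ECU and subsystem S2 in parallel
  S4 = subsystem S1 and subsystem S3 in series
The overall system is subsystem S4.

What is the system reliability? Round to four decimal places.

0.9905

R(yaw-rate sensor) = exp(−0.0000624 × 500) = 0.969282
R(pedal-travel sensor) = exp(−0.000223 × 500) = 0.894491
R(brake ECU) = exp(−0.0000412 × 500) = 0.979611
R(pressure accumulator) = exp(−0.000296 × 500) = 0.862431
R(hydraulic modulator) = exp(−0.000436 × 500) = 0.804125
Parallel (yaw-rate sensor and pedal-travel sensor): 1 − (1 − 0.969282)(1 − 0.894491) = 0.996759
Series (pressure accumulator and hydraulic modulator): 0.862431 × 0.804125 = 0.693502
Parallel (brake ECU and [0.693502]): 1 − (1 − 0.979611)(1 − 0.693502) = 0.993751
Series ([0.996759] and [0.993751]): 0.996759 × 0.993751 = 0.9905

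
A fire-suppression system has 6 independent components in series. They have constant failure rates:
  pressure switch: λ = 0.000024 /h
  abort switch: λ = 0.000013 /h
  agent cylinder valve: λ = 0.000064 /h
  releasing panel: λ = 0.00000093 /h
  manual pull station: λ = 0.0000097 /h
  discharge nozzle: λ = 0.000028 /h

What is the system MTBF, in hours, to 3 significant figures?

7160

Series of exponential components: λ_sys = Σ λ_i
λ_sys = 0.000024 + 0.000013 + 0.000064 + 0.00000093 + 0.0000097 + 0.000028 = 1.3963e-04 /h
MTBF = 1 / λ_sys = 7160 h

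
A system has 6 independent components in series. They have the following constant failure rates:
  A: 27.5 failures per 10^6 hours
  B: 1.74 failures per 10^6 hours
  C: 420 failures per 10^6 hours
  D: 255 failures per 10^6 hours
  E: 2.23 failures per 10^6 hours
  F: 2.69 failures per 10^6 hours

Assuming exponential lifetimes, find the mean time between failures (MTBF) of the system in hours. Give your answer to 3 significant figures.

1410

Series of exponential components: λ_sys = Σ λ_i
λ_sys = 0.0000275 + 0.00000174 + 0.000420 + 0.000255 + 0.00000223 + 0.00000269 = 7.0916e-04 /h
MTBF = 1 / λ_sys = 1410 h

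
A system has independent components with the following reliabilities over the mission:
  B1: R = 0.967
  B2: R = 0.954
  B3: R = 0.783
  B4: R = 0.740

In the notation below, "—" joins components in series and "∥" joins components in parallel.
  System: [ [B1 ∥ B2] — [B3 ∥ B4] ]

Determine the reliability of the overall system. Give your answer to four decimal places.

0.9421

Parallel (B1 and B2): 1 − (1 − 0.967000)(1 − 0.954000) = 0.998482
Parallel (B3 and B4): 1 − (1 − 0.783000)(1 − 0.740000) = 0.943580
Series ([0.998482] and [0.943580]): 0.998482 × 0.943580 = 0.9421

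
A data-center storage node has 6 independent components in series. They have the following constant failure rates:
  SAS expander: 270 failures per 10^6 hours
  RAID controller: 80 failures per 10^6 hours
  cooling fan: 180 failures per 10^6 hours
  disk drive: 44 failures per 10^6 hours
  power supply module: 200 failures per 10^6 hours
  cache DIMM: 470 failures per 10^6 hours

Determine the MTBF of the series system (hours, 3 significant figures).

Series of exponential components: λ_sys = Σ λ_i
λ_sys = 0.00027 + 0.000080 + 0.00018 + 0.000044 + 0.00020 + 0.00047 = 1.2440e-03 /h
MTBF = 1 / λ_sys = 804 h

804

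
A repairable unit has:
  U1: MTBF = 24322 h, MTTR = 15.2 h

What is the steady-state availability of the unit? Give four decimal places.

0.9994

A(U1) = MTBF/(MTBF+MTTR) = 24322/(24322+15.2) = 0.9994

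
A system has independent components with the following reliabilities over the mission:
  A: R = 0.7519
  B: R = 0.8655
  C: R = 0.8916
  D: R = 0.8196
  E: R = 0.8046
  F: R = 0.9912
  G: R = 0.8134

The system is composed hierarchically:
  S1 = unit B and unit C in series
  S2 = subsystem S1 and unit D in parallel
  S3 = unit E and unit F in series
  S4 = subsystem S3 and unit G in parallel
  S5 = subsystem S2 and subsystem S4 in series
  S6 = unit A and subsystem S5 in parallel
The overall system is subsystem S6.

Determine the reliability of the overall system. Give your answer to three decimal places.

0.981

Series (B and C): 0.86550 × 0.89160 = 0.77168
Parallel ([0.77168] and D): 1 − (1 − 0.77168)(1 − 0.81960) = 0.95881
Series (E and F): 0.80460 × 0.99120 = 0.79752
Parallel ([0.79752] and G): 1 − (1 − 0.79752)(1 − 0.81340) = 0.96222
Series ([0.95881] and [0.96222]): 0.95881 × 0.96222 = 0.92259
Parallel (A and [0.92259]): 1 − (1 − 0.75190)(1 − 0.92259) = 0.981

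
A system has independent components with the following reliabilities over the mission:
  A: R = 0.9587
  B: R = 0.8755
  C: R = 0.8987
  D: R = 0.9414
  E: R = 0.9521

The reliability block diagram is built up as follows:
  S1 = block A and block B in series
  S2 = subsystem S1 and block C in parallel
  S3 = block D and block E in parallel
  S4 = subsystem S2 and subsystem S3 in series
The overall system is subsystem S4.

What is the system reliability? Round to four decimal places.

0.9810

Series (A and B): 0.958700 × 0.875500 = 0.839342
Parallel ([0.839342] and C): 1 − (1 − 0.839342)(1 − 0.898700) = 0.983725
Parallel (D and E): 1 − (1 − 0.941400)(1 − 0.952100) = 0.997193
Series ([0.983725] and [0.997193]): 0.983725 × 0.997193 = 0.9810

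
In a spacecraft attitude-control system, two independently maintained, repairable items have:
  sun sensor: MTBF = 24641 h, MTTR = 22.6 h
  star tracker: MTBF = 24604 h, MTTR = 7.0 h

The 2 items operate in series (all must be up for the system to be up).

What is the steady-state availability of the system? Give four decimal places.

A(sun sensor) = MTBF/(MTBF+MTTR) = 24641/(24641+22.6) = 0.999084
A(star tracker) = MTBF/(MTBF+MTTR) = 24604/(24604+7.0) = 0.999716
Series availability: 0.999084 × 0.999716 = 0.9988

0.9988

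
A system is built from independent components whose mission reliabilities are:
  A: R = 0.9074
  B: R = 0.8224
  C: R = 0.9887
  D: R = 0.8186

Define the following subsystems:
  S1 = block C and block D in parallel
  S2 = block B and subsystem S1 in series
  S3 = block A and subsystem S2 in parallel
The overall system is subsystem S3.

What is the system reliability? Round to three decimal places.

0.983

Parallel (C and D): 1 − (1 − 0.98870)(1 − 0.81860) = 0.99795
Series (B and [0.99795]): 0.82240 × 0.99795 = 0.82071
Parallel (A and [0.82071]): 1 − (1 − 0.90740)(1 − 0.82071) = 0.983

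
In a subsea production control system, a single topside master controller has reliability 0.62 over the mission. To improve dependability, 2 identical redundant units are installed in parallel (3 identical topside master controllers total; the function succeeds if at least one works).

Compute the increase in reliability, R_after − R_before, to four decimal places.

R_before = 0.62
R_after = 1 − (1 − 0.62)^3 = 0.9451
ΔR = 0.9451 − 0.62 = 0.3251

0.3251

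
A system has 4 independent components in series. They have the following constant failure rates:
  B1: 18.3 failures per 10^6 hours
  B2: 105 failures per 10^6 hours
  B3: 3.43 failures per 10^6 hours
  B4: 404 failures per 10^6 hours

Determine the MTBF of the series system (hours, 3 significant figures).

Series of exponential components: λ_sys = Σ λ_i
λ_sys = 0.0000183 + 0.000105 + 0.00000343 + 0.000404 = 5.3073e-04 /h
MTBF = 1 / λ_sys = 1880 h

1880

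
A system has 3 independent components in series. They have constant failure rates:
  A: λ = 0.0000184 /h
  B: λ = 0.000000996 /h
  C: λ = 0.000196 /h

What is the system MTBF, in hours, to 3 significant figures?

Series of exponential components: λ_sys = Σ λ_i
λ_sys = 0.0000184 + 0.000000996 + 0.000196 = 2.1540e-04 /h
MTBF = 1 / λ_sys = 4640 h

4640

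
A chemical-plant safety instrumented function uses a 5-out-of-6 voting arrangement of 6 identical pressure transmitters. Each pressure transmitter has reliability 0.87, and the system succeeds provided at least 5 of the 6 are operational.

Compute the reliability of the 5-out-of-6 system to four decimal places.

0.8224

R = Σ_{i=5}^{6} C(6,i) p^i (1−p)^{6−i} with p = 0.87
C(6,5)·0.87^5·0.13^1 = 0.388768
C(6,6)·0.87^6·0.13^0 = 0.433626
Sum = 0.8224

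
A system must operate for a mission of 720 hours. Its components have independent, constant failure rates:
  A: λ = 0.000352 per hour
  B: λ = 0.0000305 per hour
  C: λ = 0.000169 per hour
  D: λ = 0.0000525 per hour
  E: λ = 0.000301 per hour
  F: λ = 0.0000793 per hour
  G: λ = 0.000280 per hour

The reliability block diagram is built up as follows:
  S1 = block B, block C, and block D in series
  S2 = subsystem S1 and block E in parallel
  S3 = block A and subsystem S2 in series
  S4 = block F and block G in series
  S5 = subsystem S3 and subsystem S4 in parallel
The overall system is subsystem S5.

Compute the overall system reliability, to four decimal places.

R(A) = exp(−0.000352 × 720) = 0.776126
R(B) = exp(−0.0000305 × 720) = 0.978279
R(C) = exp(−0.000169 × 720) = 0.885432
R(D) = exp(−0.0000525 × 720) = 0.962906
R(E) = exp(−0.000301 × 720) = 0.805155
R(F) = exp(−0.0000793 × 720) = 0.944503
R(G) = exp(−0.000280 × 720) = 0.817422
Series (B, C, and D): 0.978279 × 0.885432 × 0.962906 = 0.834069
Parallel ([0.834069] and E): 1 − (1 − 0.834069)(1 − 0.805155) = 0.967669
Series (A and [0.967669]): 0.776126 × 0.967669 = 0.751033
Series (F and G): 0.944503 × 0.817422 = 0.772058
Parallel ([0.751033] and [0.772058]): 1 − (1 − 0.751033)(1 − 0.772058) = 0.9432

0.9432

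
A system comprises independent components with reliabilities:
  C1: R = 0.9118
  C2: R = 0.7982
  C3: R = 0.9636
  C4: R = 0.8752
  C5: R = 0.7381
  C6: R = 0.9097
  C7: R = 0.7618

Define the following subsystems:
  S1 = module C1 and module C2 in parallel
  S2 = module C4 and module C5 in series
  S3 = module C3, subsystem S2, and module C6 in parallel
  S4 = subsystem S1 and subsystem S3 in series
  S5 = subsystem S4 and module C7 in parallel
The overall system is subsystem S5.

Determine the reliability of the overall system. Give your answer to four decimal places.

0.9955

Parallel (C1 and C2): 1 − (1 − 0.911800)(1 − 0.798200) = 0.982201
Series (C4 and C5): 0.875200 × 0.738100 = 0.645985
Parallel (C3, [0.645985], and C6): 1 − (1 − 0.963600)(1 − 0.645985)(1 − 0.909700) = 0.998836
Series ([0.982201] and [0.998836]): 0.982201 × 0.998836 = 0.981058
Parallel ([0.981058] and C7): 1 − (1 − 0.981058)(1 − 0.761800) = 0.9955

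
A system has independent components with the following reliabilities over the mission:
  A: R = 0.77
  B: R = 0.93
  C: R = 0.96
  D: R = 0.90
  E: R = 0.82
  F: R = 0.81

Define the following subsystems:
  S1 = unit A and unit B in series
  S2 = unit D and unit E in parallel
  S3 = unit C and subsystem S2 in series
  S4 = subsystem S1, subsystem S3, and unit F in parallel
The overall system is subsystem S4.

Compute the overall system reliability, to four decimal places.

0.9969

Series (A and B): 0.770000 × 0.930000 = 0.716100
Parallel (D and E): 1 − (1 − 0.900000)(1 − 0.820000) = 0.982000
Series (C and [0.982000]): 0.960000 × 0.982000 = 0.942720
Parallel ([0.716100], [0.942720], and F): 1 − (1 − 0.716100)(1 − 0.942720)(1 − 0.810000) = 0.9969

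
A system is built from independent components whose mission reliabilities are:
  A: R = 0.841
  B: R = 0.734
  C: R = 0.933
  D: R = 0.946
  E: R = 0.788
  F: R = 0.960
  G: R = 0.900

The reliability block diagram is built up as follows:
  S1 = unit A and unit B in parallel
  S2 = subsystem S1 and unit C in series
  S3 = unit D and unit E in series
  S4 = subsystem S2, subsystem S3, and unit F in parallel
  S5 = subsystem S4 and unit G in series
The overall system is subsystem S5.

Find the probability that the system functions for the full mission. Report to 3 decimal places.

Parallel (A and B): 1 − (1 − 0.84100)(1 − 0.73400) = 0.95771
Series ([0.95771] and C): 0.95771 × 0.93300 = 0.89354
Series (D and E): 0.94600 × 0.78800 = 0.74545
Parallel ([0.89354], [0.74545], and F): 1 − (1 − 0.89354)(1 − 0.74545)(1 − 0.96000) = 0.99892
Series ([0.99892] and G): 0.99892 × 0.90000 = 0.899

0.899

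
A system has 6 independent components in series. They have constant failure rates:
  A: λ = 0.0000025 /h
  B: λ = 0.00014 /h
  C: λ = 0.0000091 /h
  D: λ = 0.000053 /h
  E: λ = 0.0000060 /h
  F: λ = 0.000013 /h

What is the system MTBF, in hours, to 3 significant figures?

4470

Series of exponential components: λ_sys = Σ λ_i
λ_sys = 0.0000025 + 0.00014 + 0.0000091 + 0.000053 + 0.0000060 + 0.000013 = 2.2360e-04 /h
MTBF = 1 / λ_sys = 4470 h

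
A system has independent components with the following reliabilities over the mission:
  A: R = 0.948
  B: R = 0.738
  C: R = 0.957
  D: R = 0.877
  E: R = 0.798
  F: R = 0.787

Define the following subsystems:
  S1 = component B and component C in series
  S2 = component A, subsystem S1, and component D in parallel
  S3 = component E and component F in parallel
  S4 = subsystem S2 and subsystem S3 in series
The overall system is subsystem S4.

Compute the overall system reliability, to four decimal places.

Series (B and C): 0.738000 × 0.957000 = 0.706266
Parallel (A, [0.706266], and D): 1 − (1 − 0.948000)(1 − 0.706266)(1 − 0.877000) = 0.998121
Parallel (E and F): 1 − (1 − 0.798000)(1 − 0.787000) = 0.956974
Series ([0.998121] and [0.956974]): 0.998121 × 0.956974 = 0.9552

0.9552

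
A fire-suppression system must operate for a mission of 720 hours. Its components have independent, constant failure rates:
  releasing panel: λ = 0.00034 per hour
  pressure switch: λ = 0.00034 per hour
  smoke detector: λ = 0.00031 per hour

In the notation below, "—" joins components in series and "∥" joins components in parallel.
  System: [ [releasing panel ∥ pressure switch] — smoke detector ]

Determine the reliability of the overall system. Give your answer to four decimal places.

R(releasing panel) = exp(−0.00034 × 720) = 0.782861
R(pressure switch) = exp(−0.00034 × 720) = 0.782861
R(smoke detector) = exp(−0.00031 × 720) = 0.799955
Parallel (releasing panel and pressure switch): 1 − (1 − 0.782861)(1 − 0.782861) = 0.952851
Series ([0.952851] and smoke detector): 0.952851 × 0.799955 = 0.7622

0.7622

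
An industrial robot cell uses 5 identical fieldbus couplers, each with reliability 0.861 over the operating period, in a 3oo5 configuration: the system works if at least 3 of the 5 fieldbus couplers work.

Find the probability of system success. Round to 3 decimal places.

0.978

R = Σ_{i=3}^{5} C(5,i) p^i (1−p)^{5−i} with p = 0.861
C(5,3)·0.861^3·0.139^2 = 0.12332
C(5,4)·0.861^4·0.139^1 = 0.38194
C(5,5)·0.861^5·0.139^0 = 0.47317
Sum = 0.978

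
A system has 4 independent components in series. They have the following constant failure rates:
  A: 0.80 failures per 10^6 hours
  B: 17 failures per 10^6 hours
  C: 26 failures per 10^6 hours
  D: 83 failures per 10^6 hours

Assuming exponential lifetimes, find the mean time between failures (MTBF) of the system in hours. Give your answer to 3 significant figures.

7890

Series of exponential components: λ_sys = Σ λ_i
λ_sys = 0.00000080 + 0.000017 + 0.000026 + 0.000083 = 1.2680e-04 /h
MTBF = 1 / λ_sys = 7890 h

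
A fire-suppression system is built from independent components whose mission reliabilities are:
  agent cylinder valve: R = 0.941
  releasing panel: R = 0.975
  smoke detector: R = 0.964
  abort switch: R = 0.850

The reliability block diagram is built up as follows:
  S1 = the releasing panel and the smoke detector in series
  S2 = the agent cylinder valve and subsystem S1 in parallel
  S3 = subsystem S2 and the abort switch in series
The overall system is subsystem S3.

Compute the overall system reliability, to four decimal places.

0.8470

Series (releasing panel and smoke detector): 0.975000 × 0.964000 = 0.939900
Parallel (agent cylinder valve and [0.939900]): 1 − (1 − 0.941000)(1 − 0.939900) = 0.996454
Series ([0.996454] and abort switch): 0.996454 × 0.850000 = 0.8470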